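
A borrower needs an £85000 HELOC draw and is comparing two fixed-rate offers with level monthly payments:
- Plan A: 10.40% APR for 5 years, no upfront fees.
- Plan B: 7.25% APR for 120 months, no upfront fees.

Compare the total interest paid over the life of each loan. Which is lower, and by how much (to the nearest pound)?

Plan A: monthly rate = 10.4%/12 = 0.0086667; payment = 85,000 × 0.0086667 / (1 − (1+0.0086667)^−60) = £1,822.77.
Total interest on Plan A = 60 × £1,822.77 − £85,000 = £24,366.20.
Plan B: monthly rate = 7.25%/12 = 0.0060417; payment = 85,000 × 0.0060417 / (1 − (1+0.0060417)^−120) = £997.91.
Total interest on Plan B = 120 × £997.91 − £85,000 = £34,749.20.
Plan A is lower by £10,383.00.

Plan A by £10,383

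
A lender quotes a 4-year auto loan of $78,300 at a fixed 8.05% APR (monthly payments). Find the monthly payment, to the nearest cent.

$1,913.37

At 8.05% the monthly rate is 0.0067083, so the payment is 78,300 × 0.0067083 / (1 − 1.0067083^−48) = $1,913.37.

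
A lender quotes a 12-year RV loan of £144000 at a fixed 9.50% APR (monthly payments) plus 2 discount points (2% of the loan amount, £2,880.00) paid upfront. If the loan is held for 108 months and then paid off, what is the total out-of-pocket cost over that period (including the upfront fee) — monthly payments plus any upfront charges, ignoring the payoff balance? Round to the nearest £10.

£184,270

Monthly rate = 9.5%/12 = 0.0079167; payment = 144,000 × 0.0079167 / (1 − (1+0.0079167)^−144) = £1,679.58.
Total outlay = 108 × £1,679.58 + £2,880.00 = £184,274.64.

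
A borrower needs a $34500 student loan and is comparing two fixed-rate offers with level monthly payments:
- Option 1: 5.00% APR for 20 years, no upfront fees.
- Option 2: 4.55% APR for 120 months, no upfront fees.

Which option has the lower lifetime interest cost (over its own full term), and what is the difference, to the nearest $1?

Option 2 by $11,638

Option 1: at 5.00% the monthly rate is 0.0041667, so the payment is 34,500 × 0.0041667 / (1 − 1.0041667^−240) = $227.68.
Total interest on Option 1 = 240 × $227.68 − $34,500 = $20,143.20.
Option 2: monthly rate = 4.55%/12 = 0.0037917; payment = 34,500 × 0.0037917 / (1 − (1+0.0037917)^−120) = $358.38.
Total interest on Option 2 = 120 × $358.38 − $34,500 = $8,505.60.
Option 2 is lower by $11,637.60.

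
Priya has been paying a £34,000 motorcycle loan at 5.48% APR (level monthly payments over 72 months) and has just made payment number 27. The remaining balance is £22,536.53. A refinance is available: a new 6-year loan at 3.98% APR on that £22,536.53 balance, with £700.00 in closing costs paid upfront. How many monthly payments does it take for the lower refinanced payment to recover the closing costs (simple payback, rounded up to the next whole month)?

4 months

Current payment = 34,000 × 5.48%/12 / (1 − (1+0.0045667)^−72) = £555.17.
Refinanced payment = 22,536.53 × 0.0033167 / (1 − (1+0.0033167)^−72) = £352.38.
Monthly savings = £555.17 − £352.38 = £202.79.
Break-even = £700.00 / £202.79 = 3.45 → 4 months.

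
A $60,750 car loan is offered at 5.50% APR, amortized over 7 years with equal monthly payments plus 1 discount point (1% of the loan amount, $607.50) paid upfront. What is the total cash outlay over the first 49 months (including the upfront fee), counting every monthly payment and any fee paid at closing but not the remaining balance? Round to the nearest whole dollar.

At 5.50% the monthly rate is 0.0045833, so the payment is 60,750 × 0.0045833 / (1 − 1.0045833^−84) = $872.98.
Total outlay = 49 × $872.98 + $607.50 = $43,383.52.

$43,384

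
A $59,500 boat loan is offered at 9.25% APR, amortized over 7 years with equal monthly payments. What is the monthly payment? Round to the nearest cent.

$964.87

Monthly rate = 9.25%/12 = 0.0077083; payment = 59,500 × 0.0077083 / (1 − (1+0.0077083)^−84) = $964.87.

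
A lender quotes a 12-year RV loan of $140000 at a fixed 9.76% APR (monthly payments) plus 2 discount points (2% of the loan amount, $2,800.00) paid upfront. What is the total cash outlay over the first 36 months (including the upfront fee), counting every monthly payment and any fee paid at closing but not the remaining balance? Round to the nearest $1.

At 9.76% the monthly rate is 0.0081333, so the payment is 140,000 × 0.0081333 / (1 − 1.0081333^−144) = $1,653.76.
Total outlay = 36 × $1,653.76 + $2,800.00 = $62,335.36.

$62,335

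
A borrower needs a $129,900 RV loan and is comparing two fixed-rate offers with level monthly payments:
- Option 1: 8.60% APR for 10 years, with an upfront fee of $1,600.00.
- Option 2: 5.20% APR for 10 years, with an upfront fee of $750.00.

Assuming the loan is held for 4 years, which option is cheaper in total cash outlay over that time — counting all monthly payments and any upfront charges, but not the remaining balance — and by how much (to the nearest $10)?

Option 1: at 8.60% the monthly rate is 0.0071667, so the payment is 129,900 × 0.0071667 / (1 − 1.0071667^−120) = $1,617.53.
Option 2: monthly rate = 5.2%/12 = 0.0043333; payment = 129,900 × 0.0043333 / (1 − (1+0.0043333)^−120) = $1,390.52.
Over 48 months: Option 1 costs 48 × $1,617.53 + $1,600.00 = $79,241.44; Option 2 costs 48 × $1,390.52 + $750.00 = $67,494.96.
Option 2 is cheaper by $79,241.44 − $67,494.96 = $11,746.48.

Option 2 by $11,750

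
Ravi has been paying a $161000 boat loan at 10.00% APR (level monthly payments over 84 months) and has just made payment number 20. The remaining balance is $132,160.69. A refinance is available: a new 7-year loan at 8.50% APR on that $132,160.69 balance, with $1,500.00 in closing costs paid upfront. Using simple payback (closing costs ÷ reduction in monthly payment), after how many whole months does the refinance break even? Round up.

Current payment = 161,000 × 10%/12 / (1 − (1+0.0083333)^−84) = $2,672.79.
Refinanced payment = 132,160.69 × 0.0070833 / (1 − (1+0.0070833)^−84) = $2,092.96.
Monthly savings = $2,672.79 − $2,092.96 = $579.83.
Break-even = $1,500.00 / $579.83 = 2.59 → 3 months.

3 months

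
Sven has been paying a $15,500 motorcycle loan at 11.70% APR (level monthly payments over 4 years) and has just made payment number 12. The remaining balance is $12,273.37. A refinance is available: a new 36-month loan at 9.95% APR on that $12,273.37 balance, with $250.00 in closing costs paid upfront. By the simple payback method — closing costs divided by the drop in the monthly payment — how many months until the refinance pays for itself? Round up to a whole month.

25 months

Current payment = 15,500 × 11.7%/12 / (1 − (1+0.0097500)^−48) = $405.90.
Refinanced payment = 12,273.37 × 0.0082917 / (1 − (1+0.0082917)^−36) = $395.74.
Monthly savings = $405.90 − $395.74 = $10.16.
Break-even = $250.00 / $10.16 = 24.61 → 25 months.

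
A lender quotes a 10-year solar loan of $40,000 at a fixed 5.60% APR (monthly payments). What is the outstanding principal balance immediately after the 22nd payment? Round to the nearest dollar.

$34,235

With monthly rate i = 5.6%/12 = 0.0046667, the balance after k of n payments is P · [(1+i)^n − (1+i)^k] / [(1+i)^n − 1].
(1+0.0046667)^120 = 1.74839353 and (1+0.0046667)^22 = 1.10785737, so the balance is 40,000 × (1.74839353 − 1.10785737) / (1.74839353 − 1) = $34,235.26.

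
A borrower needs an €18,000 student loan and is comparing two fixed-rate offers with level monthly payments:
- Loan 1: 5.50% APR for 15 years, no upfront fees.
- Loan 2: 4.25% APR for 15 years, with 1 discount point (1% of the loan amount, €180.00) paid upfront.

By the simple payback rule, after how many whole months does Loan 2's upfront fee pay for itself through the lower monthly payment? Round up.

16 months

Loan 1: at 5.50% the monthly rate is 0.0045833, so the payment is 18,000 × 0.0045833 / (1 − 1.0045833^−180) = €147.08.
Loan 2: monthly rate = 4.25%/12 = 0.0035417; payment = 18,000 × 0.0035417 / (1 − (1+0.0035417)^−180) = €135.41.
Monthly savings = €147.08 − €135.41 = €11.67.
Break-even = €180.00 / €11.67 = 15.42 → 16 months.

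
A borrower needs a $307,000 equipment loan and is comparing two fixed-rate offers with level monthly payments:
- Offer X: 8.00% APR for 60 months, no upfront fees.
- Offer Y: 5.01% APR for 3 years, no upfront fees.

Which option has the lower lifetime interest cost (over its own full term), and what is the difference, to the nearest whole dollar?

Offer Y by $42,203

Offer X: at 8.00% the monthly rate is 0.0066667, so the payment is 307,000 × 0.0066667 / (1 − 1.0066667^−60) = $6,224.85.
Total interest on Offer X = 60 × $6,224.85 − $307,000 = $66,491.00.
Offer Y: monthly rate = 5.01%/12 = 0.0041750; payment = 307,000 × 0.0041750 / (1 − (1+0.0041750)^−36) = $9,202.44.
Total interest on Offer Y = 36 × $9,202.44 − $307,000 = $24,287.84.
Offer Y is lower by $42,203.16.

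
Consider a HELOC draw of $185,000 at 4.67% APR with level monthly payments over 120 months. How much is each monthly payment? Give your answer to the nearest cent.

Monthly rate = 4.67%/12 = 0.0038917; payment = 185,000 × 0.0038917 / (1 − (1+0.0038917)^−120) = $1,932.51.

$1,932.51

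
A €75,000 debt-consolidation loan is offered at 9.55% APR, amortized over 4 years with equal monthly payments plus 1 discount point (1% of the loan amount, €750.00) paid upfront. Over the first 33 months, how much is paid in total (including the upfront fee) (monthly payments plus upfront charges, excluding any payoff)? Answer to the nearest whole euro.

Monthly rate = 9.55%/12 = 0.0079583; payment = 75,000 × 0.0079583 / (1 − (1+0.0079583)^−48) = €1,886.03.
Total outlay = 33 × €1,886.03 + €750.00 = €62,988.99.

€62,989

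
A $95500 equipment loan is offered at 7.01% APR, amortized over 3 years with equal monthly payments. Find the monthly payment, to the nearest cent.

At 7.01% the monthly rate is 0.0058417, so the payment is 95,500 × 0.0058417 / (1 − 1.0058417^−36) = $2,949.20.

$2,949.20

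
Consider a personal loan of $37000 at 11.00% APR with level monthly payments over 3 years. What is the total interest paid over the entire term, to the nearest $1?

$6,608

Monthly rate = 11%/12 = 0.0091667; payment = 37,000 × 0.0091667 / (1 − (1+0.0091667)^−36) = $1,211.33.
Total paid = 36 × $1,211.33 = $43,607.88; interest = $43,607.88 − $37,000 = $6,607.88.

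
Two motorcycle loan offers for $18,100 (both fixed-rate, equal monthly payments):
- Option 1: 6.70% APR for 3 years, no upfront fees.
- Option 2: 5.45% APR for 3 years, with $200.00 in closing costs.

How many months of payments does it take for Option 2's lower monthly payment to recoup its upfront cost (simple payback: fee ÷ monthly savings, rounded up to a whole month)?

20 months

Option 1: monthly rate = 6.7%/12 = 0.0055833; payment = 18,100 × 0.0055833 / (1 − (1+0.0055833)^−36) = $556.40.
Option 2: monthly rate = 5.45%/12 = 0.0045417; payment = 18,100 × 0.0045417 / (1 − (1+0.0045417)^−36) = $546.14.
Monthly savings = $556.40 − $546.14 = $10.26.
Break-even = $200.00 / $10.26 = 19.49 → 20 months.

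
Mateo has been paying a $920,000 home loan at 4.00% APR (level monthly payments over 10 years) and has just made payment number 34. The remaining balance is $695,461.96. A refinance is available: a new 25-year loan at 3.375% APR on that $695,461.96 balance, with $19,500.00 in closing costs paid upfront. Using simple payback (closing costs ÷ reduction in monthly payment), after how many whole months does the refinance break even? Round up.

Current payment = 920,000 × 4%/12 / (1 − (1+0.0033333)^−120) = $9,314.55.
Refinanced payment = 695,461.96 × 0.0028125 / (1 − (1+0.0028125)^−300) = $3,435.20.
Monthly savings = $9,314.55 − $3,435.20 = $5,879.35.
Break-even = $19,500.00 / $5,879.35 = 3.32 → 4 months.

4 months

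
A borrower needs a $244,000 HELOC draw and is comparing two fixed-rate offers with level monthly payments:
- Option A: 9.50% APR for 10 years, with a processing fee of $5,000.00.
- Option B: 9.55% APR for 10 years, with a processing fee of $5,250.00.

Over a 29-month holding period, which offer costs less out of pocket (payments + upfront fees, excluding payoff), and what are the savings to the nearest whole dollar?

Option A: at 9.50% the monthly rate is 0.0079167, so the payment is 244,000 × 0.0079167 / (1 − 1.0079167^−120) = $3,157.30.
Option B: at 9.55% the monthly rate is 0.0079583, so the payment is 244,000 × 0.0079583 / (1 − 1.0079583^−120) = $3,163.98.
Over 29 months: Option A costs 29 × $3,157.30 + $5,000.00 = $96,561.70; Option B costs 29 × $3,163.98 + $5,250.00 = $97,005.42.
Option A is cheaper by $97,005.42 − $96,561.70 = $443.72.

Option A by $444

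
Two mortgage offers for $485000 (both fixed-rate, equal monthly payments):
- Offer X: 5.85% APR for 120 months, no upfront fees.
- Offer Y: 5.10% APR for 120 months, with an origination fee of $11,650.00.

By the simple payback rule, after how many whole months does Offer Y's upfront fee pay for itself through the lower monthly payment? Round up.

65 months

Offer X: at 5.85% the monthly rate is 0.0048750, so the payment is 485,000 × 0.0048750 / (1 − 1.0048750^−120) = $5,348.03.
Offer Y: at 5.10% the monthly rate is 0.0042500, so the payment is 485,000 × 0.0042500 / (1 − 1.0042500^−120) = $5,167.92.
Monthly savings = $5,348.03 − $5,167.92 = $180.11.
Break-even = $11,650.00 / $180.11 = 64.68 → 65 months.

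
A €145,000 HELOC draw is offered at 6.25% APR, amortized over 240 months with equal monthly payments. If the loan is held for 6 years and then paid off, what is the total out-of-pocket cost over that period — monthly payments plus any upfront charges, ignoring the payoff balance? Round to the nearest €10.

At 6.25% the monthly rate is 0.0052083, so the payment is 145,000 × 0.0052083 / (1 − 1.0052083^−240) = €1,059.85.
Total outlay = 72 × €1,059.85 = €76,309.20.

€76,310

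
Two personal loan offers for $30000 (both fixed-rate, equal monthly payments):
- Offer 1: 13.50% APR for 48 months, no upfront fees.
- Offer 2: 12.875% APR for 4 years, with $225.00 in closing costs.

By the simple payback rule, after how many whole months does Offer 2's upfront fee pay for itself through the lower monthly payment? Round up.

25 months

Offer 1: monthly rate = 13.5%/12 = 0.0112500; payment = 30,000 × 0.0112500 / (1 − (1+0.0112500)^−48) = $812.29.
Offer 2: at 12.875% the monthly rate is 0.0107292, so the payment is 30,000 × 0.0107292 / (1 − 1.0107292^−48) = $802.96.
Monthly savings = $812.29 − $802.96 = $9.33.
Break-even = $225.00 / $9.33 = 24.12 → 25 months.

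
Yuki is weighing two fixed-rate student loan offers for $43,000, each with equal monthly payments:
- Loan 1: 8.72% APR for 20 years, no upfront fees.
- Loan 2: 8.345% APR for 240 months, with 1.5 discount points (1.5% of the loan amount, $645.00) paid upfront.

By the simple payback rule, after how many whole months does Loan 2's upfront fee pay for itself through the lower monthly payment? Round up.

64 months

Loan 1: monthly rate = 8.72%/12 = 0.0072667; payment = 43,000 × 0.0072667 / (1 − (1+0.0072667)^−240) = $379.17.
Loan 2: monthly rate = 8.345%/12 = 0.0069542; payment = 43,000 × 0.0069542 / (1 − (1+0.0069542)^−240) = $368.96.
Monthly savings = $379.17 − $368.96 = $10.21.
Break-even = $645.00 / $10.21 = 63.17 → 64 months.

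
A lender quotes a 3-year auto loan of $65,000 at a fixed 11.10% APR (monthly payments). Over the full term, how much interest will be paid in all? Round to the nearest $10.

$11,720

At 11.10% the monthly rate is 0.0092500, so the payment is 65,000 × 0.0092500 / (1 − 1.0092500^−36) = $2,131.10.
Total paid = 36 × $2,131.10 = $76,719.60; interest = $76,719.60 − $65,000 = $11,719.60.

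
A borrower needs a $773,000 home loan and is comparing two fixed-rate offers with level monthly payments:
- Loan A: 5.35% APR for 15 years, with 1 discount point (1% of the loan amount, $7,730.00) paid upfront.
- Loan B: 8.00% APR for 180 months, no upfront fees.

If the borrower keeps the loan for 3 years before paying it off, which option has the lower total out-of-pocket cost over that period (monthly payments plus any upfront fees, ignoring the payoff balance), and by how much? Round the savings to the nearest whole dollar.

Loan A: at 5.35% the monthly rate is 0.0044583, so the payment is 773,000 × 0.0044583 / (1 − 1.0044583^−180) = $6,254.69.
Loan B: at 8.00% the monthly rate is 0.0066667, so the payment is 773,000 × 0.0066667 / (1 − 1.0066667^−180) = $7,387.19.
Over 36 months: Loan A costs 36 × $6,254.69 + $7,730.00 = $232,898.84; Loan B costs 36 × $7,387.19 = $265,938.84.
Loan A is cheaper by $265,938.84 − $232,898.84 = $33,040.00.

Loan A by $33,040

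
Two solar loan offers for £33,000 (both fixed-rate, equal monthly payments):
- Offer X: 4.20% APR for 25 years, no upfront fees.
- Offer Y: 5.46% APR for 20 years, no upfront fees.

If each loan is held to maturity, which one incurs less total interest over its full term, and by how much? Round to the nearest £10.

Offer X: at 4.20% the monthly rate is 0.0035000, so the payment is 33,000 × 0.0035000 / (1 − 1.0035000^−300) = £177.85.
Total interest on Offer X = 300 × £177.85 − £33,000 = £20,355.00.
Offer Y: monthly rate = 5.46%/12 = 0.0045500; payment = 33,000 × 0.0045500 / (1 − (1+0.0045500)^−240) = £226.26.
Total interest on Offer Y = 240 × £226.26 − £33,000 = £21,302.40.
Offer X is lower by £947.40.

Offer X by £950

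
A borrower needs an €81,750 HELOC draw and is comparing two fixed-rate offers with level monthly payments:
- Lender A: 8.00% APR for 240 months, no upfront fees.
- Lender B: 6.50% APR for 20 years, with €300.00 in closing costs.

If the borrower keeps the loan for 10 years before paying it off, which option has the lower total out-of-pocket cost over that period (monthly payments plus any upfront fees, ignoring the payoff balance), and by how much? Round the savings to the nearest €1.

Lender A: monthly rate = 8%/12 = 0.0066667; payment = 81,750 × 0.0066667 / (1 − (1+0.0066667)^−240) = €683.79.
Lender B: at 6.50% the monthly rate is 0.0054167, so the payment is 81,750 × 0.0054167 / (1 − 1.0054167^−240) = €609.51.
Over 120 months: Lender A costs 120 × €683.79 = €82,054.80; Lender B costs 120 × €609.51 + €300.00 = €73,441.20.
Lender B is cheaper by €82,054.80 − €73,441.20 = €8,613.60.

Lender B by €8,614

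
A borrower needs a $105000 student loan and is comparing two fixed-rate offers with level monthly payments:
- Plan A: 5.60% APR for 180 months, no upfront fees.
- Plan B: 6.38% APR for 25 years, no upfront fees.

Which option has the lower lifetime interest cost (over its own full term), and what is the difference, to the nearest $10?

Plan A by $54,900

Plan A: monthly rate = 5.6%/12 = 0.0046667; payment = 105,000 × 0.0046667 / (1 − (1+0.0046667)^−180) = $863.52.
Total interest on Plan A = 180 × $863.52 − $105,000 = $50,433.60.
Plan B: at 6.38% the monthly rate is 0.0053167, so the payment is 105,000 × 0.0053167 / (1 − 1.0053167^−300) = $701.11.
Total interest on Plan B = 300 × $701.11 − $105,000 = $105,333.00.
Plan A is lower by $54,899.40.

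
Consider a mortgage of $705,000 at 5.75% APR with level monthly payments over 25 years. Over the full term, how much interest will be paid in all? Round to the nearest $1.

$625,560

Monthly rate = 5.75%/12 = 0.0047917; payment = 705,000 × 0.0047917 / (1 − (1+0.0047917)^−300) = $4,435.20.
Total paid = 300 × $4,435.20 = $1,330,560.00; interest = $1,330,560.00 − $705,000 = $625,560.00.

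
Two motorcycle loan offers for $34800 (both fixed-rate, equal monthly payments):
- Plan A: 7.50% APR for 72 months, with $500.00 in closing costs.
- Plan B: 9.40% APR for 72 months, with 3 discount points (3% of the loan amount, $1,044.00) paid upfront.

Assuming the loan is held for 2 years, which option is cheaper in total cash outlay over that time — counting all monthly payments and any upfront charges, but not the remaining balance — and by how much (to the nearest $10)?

Plan A by $1,320

Plan A: monthly rate = 7.5%/12 = 0.0062500; payment = 34,800 × 0.0062500 / (1 − (1+0.0062500)^−72) = $601.70.
Plan B: at 9.40% the monthly rate is 0.0078333, so the payment is 34,800 × 0.0078333 / (1 − 1.0078333^−72) = $634.22.
Over 24 months: Plan A costs 24 × $601.70 + $500.00 = $14,940.80; Plan B costs 24 × $634.22 + $1,044.00 = $16,265.28.
Plan A is cheaper by $16,265.28 − $14,940.80 = $1,324.48.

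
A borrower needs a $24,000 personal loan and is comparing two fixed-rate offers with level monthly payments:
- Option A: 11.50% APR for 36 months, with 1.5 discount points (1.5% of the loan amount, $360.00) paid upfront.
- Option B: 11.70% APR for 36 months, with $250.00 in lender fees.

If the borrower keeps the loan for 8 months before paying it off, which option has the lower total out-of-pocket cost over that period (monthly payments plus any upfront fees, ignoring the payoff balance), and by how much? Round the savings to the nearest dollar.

Option A: at 11.50% the monthly rate is 0.0095833, so the payment is 24,000 × 0.0095833 / (1 − 1.0095833^−36) = $791.42.
Option B: monthly rate = 11.7%/12 = 0.0097500; payment = 24,000 × 0.0097500 / (1 − (1+0.0097500)^−36) = $793.71.
Over 8 months: Option A costs 8 × $791.42 + $360.00 = $6,691.36; Option B costs 8 × $793.71 + $250.00 = $6,599.68.
Option B is cheaper by $6,691.36 − $6,599.68 = $91.68.

Option B by $92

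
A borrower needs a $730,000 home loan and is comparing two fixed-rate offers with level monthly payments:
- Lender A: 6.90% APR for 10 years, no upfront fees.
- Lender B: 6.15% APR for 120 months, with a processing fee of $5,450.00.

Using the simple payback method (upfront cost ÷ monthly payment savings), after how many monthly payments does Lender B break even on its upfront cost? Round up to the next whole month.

Lender A: at 6.90% the monthly rate is 0.0057500, so the payment is 730,000 × 0.0057500 / (1 − 1.0057500^−120) = $8,438.34.
Lender B: at 6.15% the monthly rate is 0.0051250, so the payment is 730,000 × 0.0051250 / (1 − 1.0051250^−120) = $8,159.59.
Monthly savings = $8,438.34 − $8,159.59 = $278.75.
Break-even = $5,450.00 / $278.75 = 19.55 → 20 months.

20 months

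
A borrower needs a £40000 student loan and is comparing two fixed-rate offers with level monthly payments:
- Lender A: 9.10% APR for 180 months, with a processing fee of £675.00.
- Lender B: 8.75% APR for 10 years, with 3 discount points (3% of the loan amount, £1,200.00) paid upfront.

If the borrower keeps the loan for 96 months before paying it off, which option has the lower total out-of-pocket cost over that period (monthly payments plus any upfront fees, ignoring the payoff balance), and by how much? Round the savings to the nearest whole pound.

Lender A by £9,474

Lender A: monthly rate = 9.1%/12 = 0.0075833; payment = 40,000 × 0.0075833 / (1 − (1+0.0075833)^−180) = £408.09.
Lender B: monthly rate = 8.75%/12 = 0.0072917; payment = 40,000 × 0.0072917 / (1 − (1+0.0072917)^−120) = £501.31.
Over 96 months: Lender A costs 96 × £408.09 + £675.00 = £39,851.64; Lender B costs 96 × £501.31 + £1,200.00 = £49,325.76.
Lender A is cheaper by £49,325.76 − £39,851.64 = £9,474.12.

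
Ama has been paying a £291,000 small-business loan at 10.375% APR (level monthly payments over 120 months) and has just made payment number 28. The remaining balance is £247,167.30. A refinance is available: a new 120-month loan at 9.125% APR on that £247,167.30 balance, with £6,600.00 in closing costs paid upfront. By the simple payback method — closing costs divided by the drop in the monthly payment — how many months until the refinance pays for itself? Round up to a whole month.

9 months

Current payment = 291,000 × 10.375%/12 / (1 − (1+0.0086458)^−120) = £3,906.27.
Refinanced payment = 247,167.30 × 0.0076042 / (1 − (1+0.0076042)^−120) = £3,147.76.
Monthly savings = £3,906.27 − £3,147.76 = £758.51.
Break-even = £6,600.00 / £758.51 = 8.70 → 9 months.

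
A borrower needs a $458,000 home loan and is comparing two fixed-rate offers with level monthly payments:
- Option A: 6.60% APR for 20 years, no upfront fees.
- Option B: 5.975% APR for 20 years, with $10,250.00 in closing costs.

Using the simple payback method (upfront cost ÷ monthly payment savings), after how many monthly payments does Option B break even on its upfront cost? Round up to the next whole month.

Option A: monthly rate = 6.6%/12 = 0.0055000; payment = 458,000 × 0.0055000 / (1 − (1+0.0055000)^−240) = $3,441.74.
Option B: at 5.975% the monthly rate is 0.0049792, so the payment is 458,000 × 0.0049792 / (1 − 1.0049792^−240) = $3,274.65.
Monthly savings = $3,441.74 − $3,274.65 = $167.09.
Break-even = $10,250.00 / $167.09 = 61.34 → 62 months.

62 months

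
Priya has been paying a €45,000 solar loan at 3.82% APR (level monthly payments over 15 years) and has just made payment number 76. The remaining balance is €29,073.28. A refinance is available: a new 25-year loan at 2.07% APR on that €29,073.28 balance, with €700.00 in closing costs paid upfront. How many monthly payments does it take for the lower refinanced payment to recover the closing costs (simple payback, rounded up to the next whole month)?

4 months

Current payment = 45,000 × 3.82%/12 / (1 − (1+0.0031833)^−180) = €328.82.
Refinanced payment = 29,073.28 × 0.0017250 / (1 − (1+0.0017250)^−300) = €124.22.
Monthly savings = €328.82 − €124.22 = €204.60.
Break-even = €700.00 / €204.60 = 3.42 → 4 months.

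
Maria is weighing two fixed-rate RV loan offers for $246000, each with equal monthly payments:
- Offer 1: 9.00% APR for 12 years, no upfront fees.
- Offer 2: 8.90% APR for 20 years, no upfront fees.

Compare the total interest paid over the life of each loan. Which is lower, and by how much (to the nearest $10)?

Offer 1 by $124,270

Offer 1: at 9.00% the monthly rate is 0.0075000, so the payment is 246,000 × 0.0075000 / (1 − 1.0075000^−144) = $2,799.56.
Total interest on Offer 1 = 144 × $2,799.56 − $246,000 = $157,136.64.
Offer 2: at 8.90% the monthly rate is 0.0074167, so the payment is 246,000 × 0.0074167 / (1 − 1.0074167^−240) = $2,197.53.
Total interest on Offer 2 = 240 × $2,197.53 − $246,000 = $281,407.20.
Offer 1 is lower by $124,270.56.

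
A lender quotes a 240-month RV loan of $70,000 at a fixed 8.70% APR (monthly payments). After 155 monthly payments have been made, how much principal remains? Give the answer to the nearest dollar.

With monthly rate i = 8.7%/12 = 0.0072500, the balance after k of n payments is P · [(1+i)^n − (1+i)^k] / [(1+i)^n − 1].
(1+0.0072500)^240 = 5.66169219 and (1+0.0072500)^155 = 3.06392260, so the balance is 70,000 × (5.66169219 − 3.06392260) / (5.66169219 − 1) = $39,008.13.

$39,008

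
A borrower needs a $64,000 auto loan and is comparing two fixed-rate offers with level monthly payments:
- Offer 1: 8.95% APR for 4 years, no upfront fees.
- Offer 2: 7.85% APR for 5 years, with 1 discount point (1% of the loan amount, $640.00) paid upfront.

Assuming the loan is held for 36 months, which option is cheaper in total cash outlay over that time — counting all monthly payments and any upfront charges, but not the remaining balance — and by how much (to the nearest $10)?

Offer 1: monthly rate = 8.95%/12 = 0.0074583; payment = 64,000 × 0.0074583 / (1 − (1+0.0074583)^−48) = $1,591.12.
Offer 2: at 7.85% the monthly rate is 0.0065417, so the payment is 64,000 × 0.0065417 / (1 − 1.0065417^−60) = $1,293.10.
Over 36 months: Offer 1 costs 36 × $1,591.12 = $57,280.32; Offer 2 costs 36 × $1,293.10 + $640.00 = $47,191.60.
Offer 2 is cheaper by $57,280.32 − $47,191.60 = $10,088.72.

Offer 2 by $10,090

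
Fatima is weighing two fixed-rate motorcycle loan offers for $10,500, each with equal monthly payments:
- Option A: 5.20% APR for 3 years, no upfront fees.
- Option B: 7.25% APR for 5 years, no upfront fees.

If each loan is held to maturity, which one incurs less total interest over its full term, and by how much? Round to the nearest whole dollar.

Option A by $1,186

Option A: monthly rate = 5.2%/12 = 0.0043333; payment = 10,500 × 0.0043333 / (1 − (1+0.0043333)^−36) = $315.64.
Total interest on Option A = 36 × $315.64 − $10,500 = $863.04.
Option B: monthly rate = 7.25%/12 = 0.0060417; payment = 10,500 × 0.0060417 / (1 − (1+0.0060417)^−60) = $209.15.
Total interest on Option B = 60 × $209.15 − $10,500 = $2,049.00.
Option A is lower by $1,185.96.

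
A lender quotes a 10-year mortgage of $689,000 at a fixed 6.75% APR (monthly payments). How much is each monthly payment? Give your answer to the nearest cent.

Monthly rate = 6.75%/12 = 0.0056250; payment = 689,000 × 0.0056250 / (1 − (1+0.0056250)^−120) = $7,911.38.

$7,911.38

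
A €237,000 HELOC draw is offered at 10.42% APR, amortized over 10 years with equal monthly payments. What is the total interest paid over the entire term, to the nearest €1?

€145,482

Monthly rate = 10.42%/12 = 0.0086833; payment = 237,000 × 0.0086833 / (1 − (1+0.0086833)^−120) = €3,187.35.
Total paid = 120 × €3,187.35 = €382,482.00; interest = €382,482.00 − €237,000 = €145,482.00.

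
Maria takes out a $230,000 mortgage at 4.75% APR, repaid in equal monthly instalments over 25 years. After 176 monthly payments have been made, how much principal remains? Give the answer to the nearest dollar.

$128,297

With monthly rate i = 4.75%/12 = 0.0039583, the balance after k of n payments is P · [(1+i)^n − (1+i)^k] / [(1+i)^n − 1].
(1+0.0039583)^300 = 3.27119684 and (1+0.0039583)^176 = 2.00429319, so the balance is 230,000 × (3.27119684 − 2.00429319) / (3.27119684 − 1) = $128,297.04.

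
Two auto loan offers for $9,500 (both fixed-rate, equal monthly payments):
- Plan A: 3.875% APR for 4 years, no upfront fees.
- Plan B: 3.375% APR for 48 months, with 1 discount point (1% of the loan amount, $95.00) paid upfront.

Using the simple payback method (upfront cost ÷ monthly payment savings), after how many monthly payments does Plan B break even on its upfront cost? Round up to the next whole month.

45 months

Plan A: at 3.875% the monthly rate is 0.0032292, so the payment is 9,500 × 0.0032292 / (1 − 1.0032292^−48) = $213.97.
Plan B: at 3.375% the monthly rate is 0.0028125, so the payment is 9,500 × 0.0028125 / (1 − 1.0028125^−48) = $211.85.
Monthly savings = $213.97 − $211.85 = $2.12.
Break-even = $95.00 / $2.12 = 44.81 → 45 months.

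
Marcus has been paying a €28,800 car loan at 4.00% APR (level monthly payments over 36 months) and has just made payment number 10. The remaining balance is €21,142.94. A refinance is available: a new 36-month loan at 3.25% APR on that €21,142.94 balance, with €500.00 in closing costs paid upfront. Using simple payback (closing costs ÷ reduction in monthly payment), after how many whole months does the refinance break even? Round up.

Current payment = 28,800 × 4%/12 / (1 − (1+0.0033333)^−36) = €850.29.
Refinanced payment = 21,142.94 × 0.0027083 / (1 − (1+0.0027083)^−36) = €617.19.
Monthly savings = €850.29 − €617.19 = €233.10.
Break-even = €500.00 / €233.10 = 2.15 → 3 months.

3 months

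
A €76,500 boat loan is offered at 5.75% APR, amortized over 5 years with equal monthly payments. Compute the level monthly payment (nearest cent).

€1,470.08

At 5.75% the monthly rate is 0.0047917, so the payment is 76,500 × 0.0047917 / (1 − 1.0047917^−60) = €1,470.08.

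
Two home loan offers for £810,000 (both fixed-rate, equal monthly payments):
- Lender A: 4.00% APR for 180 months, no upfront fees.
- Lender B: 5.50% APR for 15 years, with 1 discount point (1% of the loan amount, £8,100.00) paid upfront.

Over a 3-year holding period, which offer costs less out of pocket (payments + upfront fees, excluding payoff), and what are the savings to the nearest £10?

Lender A by £30,670

Lender A: monthly rate = 4%/12 = 0.0033333; payment = 810,000 × 0.0033333 / (1 − (1+0.0033333)^−180) = £5,991.47.
Lender B: monthly rate = 5.5%/12 = 0.0045833; payment = 810,000 × 0.0045833 / (1 − (1+0.0045833)^−180) = £6,618.38.
Over 36 months: Lender A costs 36 × £5,991.47 = £215,692.92; Lender B costs 36 × £6,618.38 + £8,100.00 = £246,361.68.
Lender A is cheaper by £246,361.68 − £215,692.92 = £30,668.76.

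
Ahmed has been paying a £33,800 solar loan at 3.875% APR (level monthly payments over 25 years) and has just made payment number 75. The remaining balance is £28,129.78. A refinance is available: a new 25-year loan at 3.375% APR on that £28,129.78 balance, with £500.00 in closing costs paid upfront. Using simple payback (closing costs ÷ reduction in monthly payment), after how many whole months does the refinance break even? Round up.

14 months

Current payment = 33,800 × 3.875%/12 / (1 − (1+0.0032292)^−300) = £176.08.
Refinanced payment = 28,129.78 × 0.0028125 / (1 − (1+0.0028125)^−300) = £138.95.
Monthly savings = £176.08 − £138.95 = £37.13.
Break-even = £500.00 / £37.13 = 13.47 → 14 months.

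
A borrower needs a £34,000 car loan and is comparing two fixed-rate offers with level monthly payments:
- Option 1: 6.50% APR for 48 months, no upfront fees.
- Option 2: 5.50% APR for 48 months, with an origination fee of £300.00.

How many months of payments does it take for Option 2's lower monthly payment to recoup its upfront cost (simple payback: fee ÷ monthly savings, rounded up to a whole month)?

Option 1: at 6.50% the monthly rate is 0.0054167, so the payment is 34,000 × 0.0054167 / (1 − 1.0054167^−48) = £806.31.
Option 2: at 5.50% the monthly rate is 0.0045833, so the payment is 34,000 × 0.0045833 / (1 − 1.0045833^−48) = £790.72.
Monthly savings = £806.31 − £790.72 = £15.59.
Break-even = £300.00 / £15.59 = 19.24 → 20 months.

20 months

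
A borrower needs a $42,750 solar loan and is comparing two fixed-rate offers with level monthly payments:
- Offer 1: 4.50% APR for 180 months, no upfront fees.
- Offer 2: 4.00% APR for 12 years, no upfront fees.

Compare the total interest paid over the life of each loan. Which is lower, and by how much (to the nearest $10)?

Offer 1: at 4.50% the monthly rate is 0.0037500, so the payment is 42,750 × 0.0037500 / (1 − 1.0037500^−180) = $327.03.
Total interest on Offer 1 = 180 × $327.03 − $42,750 = $16,115.40.
Offer 2: at 4.00% the monthly rate is 0.0033333, so the payment is 42,750 × 0.0033333 / (1 − 1.0033333^−144) = $374.29.
Total interest on Offer 2 = 144 × $374.29 − $42,750 = $11,147.76.
Offer 2 is lower by $4,967.64.

Offer 2 by $4,970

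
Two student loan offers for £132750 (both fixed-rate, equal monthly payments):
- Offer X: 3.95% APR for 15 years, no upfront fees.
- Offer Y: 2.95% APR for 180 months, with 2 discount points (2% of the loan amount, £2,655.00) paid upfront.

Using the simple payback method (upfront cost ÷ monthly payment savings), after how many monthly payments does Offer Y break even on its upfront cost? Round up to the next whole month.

41 months

Offer X: at 3.95% the monthly rate is 0.0032917, so the payment is 132,750 × 0.0032917 / (1 − 1.0032917^−180) = £978.61.
Offer Y: monthly rate = 2.95%/12 = 0.0024583; payment = 132,750 × 0.0024583 / (1 − (1+0.0024583)^−180) = £913.56.
Monthly savings = £978.61 − £913.56 = £65.05.
Break-even = £2,655.00 / £65.05 = 40.81 → 41 months.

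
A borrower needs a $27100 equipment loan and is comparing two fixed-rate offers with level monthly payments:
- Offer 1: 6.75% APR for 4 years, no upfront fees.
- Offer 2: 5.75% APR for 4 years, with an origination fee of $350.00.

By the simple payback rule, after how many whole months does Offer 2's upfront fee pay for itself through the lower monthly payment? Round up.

Offer 1: monthly rate = 6.75%/12 = 0.0056250; payment = 27,100 × 0.0056250 / (1 − (1+0.0056250)^−48) = $645.80.
Offer 2: at 5.75% the monthly rate is 0.0047917, so the payment is 27,100 × 0.0047917 / (1 − 1.0047917^−48) = $633.34.
Monthly savings = $645.80 − $633.34 = $12.46.
Break-even = $350.00 / $12.46 = 28.09 → 29 months.

29 months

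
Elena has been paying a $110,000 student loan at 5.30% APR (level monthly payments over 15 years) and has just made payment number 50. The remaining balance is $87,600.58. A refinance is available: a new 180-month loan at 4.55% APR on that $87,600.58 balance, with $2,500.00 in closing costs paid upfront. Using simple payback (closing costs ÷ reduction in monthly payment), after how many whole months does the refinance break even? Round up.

12 months

Current payment = 110,000 × 5.3%/12 / (1 − (1+0.0044167)^−180) = $887.16.
Refinanced payment = 87,600.58 × 0.0037917 / (1 − (1+0.0037917)^−180) = $672.38.
Monthly savings = $887.16 − $672.38 = $214.78.
Break-even = $2,500.00 / $214.78 = 11.64 → 12 months.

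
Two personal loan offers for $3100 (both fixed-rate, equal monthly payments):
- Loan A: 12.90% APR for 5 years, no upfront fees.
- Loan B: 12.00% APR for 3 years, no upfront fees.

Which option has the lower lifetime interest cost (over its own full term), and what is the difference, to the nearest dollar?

Loan B by $516

Loan A: monthly rate = 12.9%/12 = 0.0107500; payment = 3,100 × 0.0107500 / (1 − (1+0.0107500)^−60) = $70.38.
Total interest on Loan A = 60 × $70.38 − $3,100 = $1,122.80.
Loan B: at 12.00% the monthly rate is 0.0100000, so the payment is 3,100 × 0.0100000 / (1 − 1.0100000^−36) = $102.96.
Total interest on Loan B = 36 × $102.96 − $3,100 = $606.56.
Loan B is lower by $516.24.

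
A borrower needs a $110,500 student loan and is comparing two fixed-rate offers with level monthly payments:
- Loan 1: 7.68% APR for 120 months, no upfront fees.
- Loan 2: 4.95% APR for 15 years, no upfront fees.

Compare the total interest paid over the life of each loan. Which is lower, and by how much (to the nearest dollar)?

Loan 1: monthly rate = 7.68%/12 = 0.0064000; payment = 110,500 × 0.0064000 / (1 − (1+0.0064000)^−120) = $1,322.06.
Total interest on Loan 1 = 120 × $1,322.06 − $110,500 = $48,147.20.
Loan 2: at 4.95% the monthly rate is 0.0041250, so the payment is 110,500 × 0.0041250 / (1 − 1.0041250^−180) = $870.95.
Total interest on Loan 2 = 180 × $870.95 − $110,500 = $46,271.00.
Loan 2 is lower by $1,876.20.

Loan 2 by $1,876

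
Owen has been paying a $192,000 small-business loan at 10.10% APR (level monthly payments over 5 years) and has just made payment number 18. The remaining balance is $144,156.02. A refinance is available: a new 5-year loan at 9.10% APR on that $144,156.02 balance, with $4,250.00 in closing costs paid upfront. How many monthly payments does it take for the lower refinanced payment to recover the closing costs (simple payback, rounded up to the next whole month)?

Current payment = 192,000 × 10.1%/12 / (1 − (1+0.0084167)^−60) = $4,088.89.
Refinanced payment = 144,156.02 × 0.0075833 / (1 − (1+0.0075833)^−60) = $2,999.44.
Monthly savings = $4,088.89 − $2,999.44 = $1,089.45.
Break-even = $4,250.00 / $1,089.45 = 3.90 → 4 months.

4 months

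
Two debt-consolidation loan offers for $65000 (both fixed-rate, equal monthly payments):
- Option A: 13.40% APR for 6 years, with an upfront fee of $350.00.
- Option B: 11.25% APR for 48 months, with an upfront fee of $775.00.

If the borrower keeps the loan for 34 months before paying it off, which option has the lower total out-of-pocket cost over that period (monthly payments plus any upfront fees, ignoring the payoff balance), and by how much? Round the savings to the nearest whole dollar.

Option A by $12,981

Option A: monthly rate = 13.4%/12 = 0.0111667; payment = 65,000 × 0.0111667 / (1 − (1+0.0111667)^−72) = $1,318.58.
Option B: at 11.25% the monthly rate is 0.0093750, so the payment is 65,000 × 0.0093750 / (1 − 1.0093750^−48) = $1,687.86.
Over 34 months: Option A costs 34 × $1,318.58 + $350.00 = $45,181.72; Option B costs 34 × $1,687.86 + $775.00 = $58,162.24.
Option A is cheaper by $58,162.24 − $45,181.72 = $12,980.52.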